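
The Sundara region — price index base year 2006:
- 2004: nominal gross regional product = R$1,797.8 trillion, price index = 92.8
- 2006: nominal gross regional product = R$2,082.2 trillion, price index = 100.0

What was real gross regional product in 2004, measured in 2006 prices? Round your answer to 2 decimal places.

R$1,937.28 trillion

Real gross regional product = Nominal / (price index/100) = 1797.8 / 0.928 = 1937.28.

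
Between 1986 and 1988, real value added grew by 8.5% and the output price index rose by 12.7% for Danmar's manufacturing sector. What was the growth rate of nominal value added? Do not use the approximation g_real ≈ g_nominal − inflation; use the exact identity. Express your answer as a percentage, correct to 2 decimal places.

22.28%

(1 + g_nom) = (1 + g_real)(1 + π) = 1.0850 × 1.1270 = 1.22280.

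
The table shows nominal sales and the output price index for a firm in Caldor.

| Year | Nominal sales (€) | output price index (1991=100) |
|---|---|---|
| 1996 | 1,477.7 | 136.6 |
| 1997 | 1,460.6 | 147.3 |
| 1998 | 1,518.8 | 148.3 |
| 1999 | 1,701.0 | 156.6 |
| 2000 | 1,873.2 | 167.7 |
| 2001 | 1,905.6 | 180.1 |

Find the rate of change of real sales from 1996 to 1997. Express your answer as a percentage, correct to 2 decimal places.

Real sales 1996 = 1477.7/1.366 = 1081.77.
Real sales 1997 = 1460.6/1.473 = 991.58.
Change = 991.58/1081.77 − 1 = -0.0834.

-8.34%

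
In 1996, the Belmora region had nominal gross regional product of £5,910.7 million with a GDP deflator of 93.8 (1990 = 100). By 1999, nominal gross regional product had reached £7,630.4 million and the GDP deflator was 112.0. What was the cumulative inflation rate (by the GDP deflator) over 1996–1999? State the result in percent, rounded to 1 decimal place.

19.4%

Price-level change = 112.0 / 93.8 − 1 = 0.1940.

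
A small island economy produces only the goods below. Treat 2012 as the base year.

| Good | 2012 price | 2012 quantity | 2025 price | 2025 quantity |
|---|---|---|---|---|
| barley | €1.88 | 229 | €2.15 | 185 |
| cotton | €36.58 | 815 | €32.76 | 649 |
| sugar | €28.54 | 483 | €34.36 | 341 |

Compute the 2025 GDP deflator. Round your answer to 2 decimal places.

98.69

Nominal GDP 2025 = 2.15·185 + 32.76·649 + 34.36·341 = 33375.75.
Real GDP 2025 (at 2012 prices) = 1.88·185 + 36.58·649 + 28.54·341 = 33820.36.
Deflator = Nominal/Real × 100 = 33375.75/33820.36 × 100 = 98.685.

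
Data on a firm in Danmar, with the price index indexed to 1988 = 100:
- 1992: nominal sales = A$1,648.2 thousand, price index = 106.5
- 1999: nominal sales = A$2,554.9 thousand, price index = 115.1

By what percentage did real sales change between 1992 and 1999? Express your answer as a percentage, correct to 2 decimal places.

Deflate each year: 1992 → 1648.2/1.065 = 1547.61; 1999 → 2554.9/1.151 = 2219.72.
So real sales changed by 2219.72/1547.61 − 1 = 0.4343, i.e. 43.43%.

43.43%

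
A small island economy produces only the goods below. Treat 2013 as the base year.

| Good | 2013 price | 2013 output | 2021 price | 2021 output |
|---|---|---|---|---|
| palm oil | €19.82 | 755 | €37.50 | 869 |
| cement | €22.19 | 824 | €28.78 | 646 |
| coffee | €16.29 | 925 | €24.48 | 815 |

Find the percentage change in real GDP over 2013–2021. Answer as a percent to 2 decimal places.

Real GDP 2013 = Nominal GDP 2013 = 19.82·755 + 22.19·824 + 16.29·925 = 48316.91.
Real GDP 2021 (at 2013 prices) = 19.82·869 + 22.19·646 + 16.29·815 = 44834.67.
Real growth = 44834.67/48316.91 − 1 = -0.0721.

-7.21%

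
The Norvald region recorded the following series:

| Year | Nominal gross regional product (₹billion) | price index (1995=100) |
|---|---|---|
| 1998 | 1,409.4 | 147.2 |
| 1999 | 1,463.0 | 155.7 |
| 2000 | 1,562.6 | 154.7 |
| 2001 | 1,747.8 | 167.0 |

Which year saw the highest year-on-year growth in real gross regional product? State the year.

1999: real = 1463.0/1.557 = 939.63; growth vs 1998 (957.47) = -1.86%.
2000: real = 1562.6/1.547 = 1010.08; growth vs 1999 (939.63) = 7.50%.
2001: real = 1747.8/1.670 = 1046.59; growth vs 2000 (1010.08) = 3.61%.

2000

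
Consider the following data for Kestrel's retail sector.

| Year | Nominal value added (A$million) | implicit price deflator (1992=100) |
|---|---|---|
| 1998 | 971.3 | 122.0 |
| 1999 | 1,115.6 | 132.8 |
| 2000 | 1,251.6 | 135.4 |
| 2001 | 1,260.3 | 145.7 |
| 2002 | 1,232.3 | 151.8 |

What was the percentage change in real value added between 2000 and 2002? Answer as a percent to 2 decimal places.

-12.18%

Real value added 2000 = 1251.6/1.354 = 924.37.
Real value added 2002 = 1232.3/1.518 = 811.79.
Change = 811.79/924.37 − 1 = -0.1218.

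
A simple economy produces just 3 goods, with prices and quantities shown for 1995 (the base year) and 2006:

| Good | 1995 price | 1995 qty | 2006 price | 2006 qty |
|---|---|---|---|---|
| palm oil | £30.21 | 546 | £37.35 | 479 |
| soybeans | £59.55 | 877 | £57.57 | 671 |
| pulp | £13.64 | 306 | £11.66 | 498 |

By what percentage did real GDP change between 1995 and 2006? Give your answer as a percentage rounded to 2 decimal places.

Real GDP 1995 = Nominal GDP 1995 = 30.21·546 + 59.55·877 + 13.64·306 = 72893.85.
Real GDP 2006 (at 1995 prices) = 30.21·479 + 59.55·671 + 13.64·498 = 61221.36.
Real growth = 61221.36/72893.85 − 1 = -0.1601.

-16.01%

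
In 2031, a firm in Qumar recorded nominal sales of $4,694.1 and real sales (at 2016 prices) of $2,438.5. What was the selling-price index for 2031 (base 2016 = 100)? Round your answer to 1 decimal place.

192.5

selling-price index = (Nominal / Real) × 100 = 4694.1 / 2438.5 × 100 = 192.50.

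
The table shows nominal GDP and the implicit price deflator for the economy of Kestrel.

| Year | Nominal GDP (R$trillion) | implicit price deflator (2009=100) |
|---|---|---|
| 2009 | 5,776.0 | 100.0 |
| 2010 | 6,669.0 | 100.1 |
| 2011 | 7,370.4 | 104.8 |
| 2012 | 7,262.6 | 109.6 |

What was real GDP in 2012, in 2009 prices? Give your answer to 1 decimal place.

Real GDP 2012 = 7262.6 / 1.096 = 6626.46.

R$6,626.5 trillion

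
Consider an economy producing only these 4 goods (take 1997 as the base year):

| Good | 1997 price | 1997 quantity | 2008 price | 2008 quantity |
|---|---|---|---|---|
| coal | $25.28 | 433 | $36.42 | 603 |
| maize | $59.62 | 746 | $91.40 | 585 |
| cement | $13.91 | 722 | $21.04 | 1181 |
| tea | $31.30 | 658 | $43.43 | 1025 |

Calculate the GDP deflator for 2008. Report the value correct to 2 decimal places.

Nominal GDP 2008 = 36.42·603 + 91.40·585 + 21.04·1181 + 43.43·1025 = 144794.25.
Real GDP 2008 (at 1997 prices) = 25.28·603 + 59.62·585 + 13.91·1181 + 31.30·1025 = 98631.75.
Deflator = Nominal/Real × 100 = 144794.25/98631.75 × 100 = 146.803.

146.80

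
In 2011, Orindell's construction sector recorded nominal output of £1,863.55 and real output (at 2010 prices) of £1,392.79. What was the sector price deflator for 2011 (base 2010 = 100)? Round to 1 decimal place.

sector price deflator = (Nominal / Real) × 100 = 1863.55 / 1392.79 × 100 = 133.80.

133.8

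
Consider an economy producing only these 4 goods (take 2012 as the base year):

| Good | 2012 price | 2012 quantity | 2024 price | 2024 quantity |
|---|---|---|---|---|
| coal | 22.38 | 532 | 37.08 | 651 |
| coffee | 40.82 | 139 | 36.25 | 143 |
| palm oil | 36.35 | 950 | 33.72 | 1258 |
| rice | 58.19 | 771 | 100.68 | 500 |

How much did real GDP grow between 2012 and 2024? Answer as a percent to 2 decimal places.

Real GDP 2012 = Nominal GDP 2012 = 22.38·532 + 40.82·139 + 36.35·950 + 58.19·771 = 96977.13.
Real GDP 2024 (at 2012 prices) = 22.38·651 + 40.82·143 + 36.35·1258 + 58.19·500 = 95229.94.
Real growth = 95229.94/96977.13 − 1 = -0.0180.

-1.80%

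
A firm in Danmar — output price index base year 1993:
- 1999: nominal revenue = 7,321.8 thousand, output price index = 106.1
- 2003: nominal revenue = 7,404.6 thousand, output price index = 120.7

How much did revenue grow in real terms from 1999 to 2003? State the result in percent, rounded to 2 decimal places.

-11.10%

Deflate each year: 1999 → 7321.8/1.061 = 6900.85; 2003 → 7404.6/1.207 = 6134.71.
So real revenue changed by 6134.71/6900.85 − 1 = -0.1110, i.e. -11.10%.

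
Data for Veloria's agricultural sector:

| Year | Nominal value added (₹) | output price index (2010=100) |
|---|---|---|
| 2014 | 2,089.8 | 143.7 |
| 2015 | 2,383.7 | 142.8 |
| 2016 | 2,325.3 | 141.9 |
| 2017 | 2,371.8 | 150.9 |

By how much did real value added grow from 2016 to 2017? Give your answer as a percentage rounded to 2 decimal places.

-4.08%

Real value added 2016 = 2325.3/1.419 = 1638.69.
Real value added 2017 = 2371.8/1.509 = 1571.77.
Change = 1571.77/1638.69 − 1 = -0.0408.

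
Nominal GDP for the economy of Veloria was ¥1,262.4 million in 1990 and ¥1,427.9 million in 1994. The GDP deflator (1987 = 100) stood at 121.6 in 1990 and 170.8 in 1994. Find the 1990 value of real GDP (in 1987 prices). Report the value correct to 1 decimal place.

¥1,038.2 million

Real GDP = Nominal / (GDP deflator/100) = 1262.4 / 1.216 = 1038.16.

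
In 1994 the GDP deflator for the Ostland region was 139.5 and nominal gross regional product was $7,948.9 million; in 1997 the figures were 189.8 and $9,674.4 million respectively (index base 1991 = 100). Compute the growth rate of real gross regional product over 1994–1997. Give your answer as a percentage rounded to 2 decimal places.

-10.55%

Real gross regional product 1994 = 7948.9 / 1.395 = 5698.14.
Real gross regional product 1997 = 9674.4 / 1.898 = 5097.15.
Real growth = 5097.15 / 5698.14 − 1 = -0.1055.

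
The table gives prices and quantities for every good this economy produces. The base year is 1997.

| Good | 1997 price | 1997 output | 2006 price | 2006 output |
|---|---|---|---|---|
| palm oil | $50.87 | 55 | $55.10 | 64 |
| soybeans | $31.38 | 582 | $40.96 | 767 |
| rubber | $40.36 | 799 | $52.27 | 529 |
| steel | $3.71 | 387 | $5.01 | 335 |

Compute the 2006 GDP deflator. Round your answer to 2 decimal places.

Nominal GDP 2006 = 55.10·64 + 40.96·767 + 52.27·529 + 5.01·335 = 64271.90.
Real GDP 2006 (at 1997 prices) = 50.87·64 + 31.38·767 + 40.36·529 + 3.71·335 = 49917.43.
Deflator = Nominal/Real × 100 = 64271.90/49917.43 × 100 = 128.756.

128.76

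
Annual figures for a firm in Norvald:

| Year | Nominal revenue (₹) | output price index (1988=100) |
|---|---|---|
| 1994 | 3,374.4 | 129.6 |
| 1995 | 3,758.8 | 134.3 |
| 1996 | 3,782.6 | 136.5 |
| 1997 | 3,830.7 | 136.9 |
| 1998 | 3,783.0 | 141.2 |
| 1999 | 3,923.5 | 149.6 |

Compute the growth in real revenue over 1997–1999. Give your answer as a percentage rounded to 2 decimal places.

Real revenue 1997 = 3830.7/1.369 = 2798.17.
Real revenue 1999 = 3923.5/1.496 = 2622.66.
Change = 2622.66/2798.17 − 1 = -0.0627.

-6.27%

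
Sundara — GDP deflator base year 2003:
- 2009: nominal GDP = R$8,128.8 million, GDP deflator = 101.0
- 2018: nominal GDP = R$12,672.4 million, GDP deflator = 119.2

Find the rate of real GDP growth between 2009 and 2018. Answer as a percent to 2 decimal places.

Real GDP 2009 = 8128.8 / 1.010 = 8048.32.
Real GDP 2018 = 12672.4 / 1.192 = 10631.21.
Real growth = 10631.21 / 8048.32 − 1 = 0.3209.

32.09%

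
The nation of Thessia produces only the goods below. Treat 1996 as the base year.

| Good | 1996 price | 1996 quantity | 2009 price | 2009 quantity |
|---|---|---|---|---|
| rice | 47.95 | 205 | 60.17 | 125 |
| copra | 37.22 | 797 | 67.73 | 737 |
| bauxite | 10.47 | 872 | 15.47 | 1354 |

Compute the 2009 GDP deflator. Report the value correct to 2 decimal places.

Nominal GDP 2009 = 60.17·125 + 67.73·737 + 15.47·1354 = 78384.64.
Real GDP 2009 (at 1996 prices) = 47.95·125 + 37.22·737 + 10.47·1354 = 47601.27.
Deflator = Nominal/Real × 100 = 78384.64/47601.27 × 100 = 164.669.

164.67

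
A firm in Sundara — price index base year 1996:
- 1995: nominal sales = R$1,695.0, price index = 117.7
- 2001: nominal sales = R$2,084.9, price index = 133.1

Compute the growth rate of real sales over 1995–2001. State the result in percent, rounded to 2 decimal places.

8.77%

Deflate each year: 1995 → 1695.0/1.177 = 1440.10; 2001 → 2084.9/1.331 = 1566.42.
So real sales changed by 1566.42/1440.10 − 1 = 0.0877, i.e. 8.77%.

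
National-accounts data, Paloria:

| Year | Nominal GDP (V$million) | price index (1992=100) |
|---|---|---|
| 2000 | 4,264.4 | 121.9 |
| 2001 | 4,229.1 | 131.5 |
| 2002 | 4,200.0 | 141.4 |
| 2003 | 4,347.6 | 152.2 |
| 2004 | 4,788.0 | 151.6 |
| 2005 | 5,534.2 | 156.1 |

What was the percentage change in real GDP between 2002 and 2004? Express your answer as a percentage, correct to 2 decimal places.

6.33%

Real GDP 2002 = 4200.0/1.414 = 2970.30.
Real GDP 2004 = 4788.0/1.516 = 3158.31.
Change = 3158.31/2970.30 − 1 = 0.0633.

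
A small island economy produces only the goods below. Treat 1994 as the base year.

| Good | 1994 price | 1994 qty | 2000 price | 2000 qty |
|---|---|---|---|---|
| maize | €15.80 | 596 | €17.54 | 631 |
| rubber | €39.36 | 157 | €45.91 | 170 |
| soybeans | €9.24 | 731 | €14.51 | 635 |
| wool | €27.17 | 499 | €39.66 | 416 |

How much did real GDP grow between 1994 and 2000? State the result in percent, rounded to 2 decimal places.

-5.79%

Real GDP 1994 = Nominal GDP 1994 = 15.80·596 + 39.36·157 + 9.24·731 + 27.17·499 = 35908.59.
Real GDP 2000 (at 1994 prices) = 15.80·631 + 39.36·170 + 9.24·635 + 27.17·416 = 33831.12.
Real growth = 33831.12/35908.59 − 1 = -0.0579.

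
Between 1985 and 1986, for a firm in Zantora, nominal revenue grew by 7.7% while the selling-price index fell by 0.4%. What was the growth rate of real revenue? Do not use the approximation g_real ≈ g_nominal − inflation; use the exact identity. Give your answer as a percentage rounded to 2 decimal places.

8.13%

(1 + g_nom) = (1 + g_real)(1 + π), so g_real = 1.0770 / 0.9960 − 1 = 0.08133.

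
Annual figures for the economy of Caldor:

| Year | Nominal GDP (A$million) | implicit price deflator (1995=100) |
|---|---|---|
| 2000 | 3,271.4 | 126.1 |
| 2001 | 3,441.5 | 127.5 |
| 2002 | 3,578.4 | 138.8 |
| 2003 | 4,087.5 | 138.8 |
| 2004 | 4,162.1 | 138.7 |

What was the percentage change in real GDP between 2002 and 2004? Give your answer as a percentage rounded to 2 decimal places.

Real GDP 2002 = 3578.4/1.388 = 2578.10.
Real GDP 2004 = 4162.1/1.387 = 3000.79.
Change = 3000.79/2578.10 − 1 = 0.1640.

16.40%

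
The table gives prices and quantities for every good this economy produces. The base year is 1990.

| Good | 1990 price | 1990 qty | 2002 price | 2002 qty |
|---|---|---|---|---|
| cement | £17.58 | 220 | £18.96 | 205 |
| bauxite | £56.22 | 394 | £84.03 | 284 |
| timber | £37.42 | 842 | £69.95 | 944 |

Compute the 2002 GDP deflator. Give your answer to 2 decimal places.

170.84

Nominal GDP 2002 = 18.96·205 + 84.03·284 + 69.95·944 = 93784.12.
Real GDP 2002 (at 1990 prices) = 17.58·205 + 56.22·284 + 37.42·944 = 54894.86.
Deflator = Nominal/Real × 100 = 93784.12/54894.86 × 100 = 170.843.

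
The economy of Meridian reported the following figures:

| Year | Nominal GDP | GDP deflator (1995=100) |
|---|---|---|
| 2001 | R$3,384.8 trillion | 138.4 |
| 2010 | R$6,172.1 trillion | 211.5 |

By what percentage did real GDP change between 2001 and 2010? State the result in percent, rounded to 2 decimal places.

Deflate each year: 2001 → 3384.8/1.384 = 2445.66; 2010 → 6172.1/2.115 = 2918.25.
So real GDP changed by 2918.25/2445.66 − 1 = 0.1932, i.e. 19.32%.

19.32%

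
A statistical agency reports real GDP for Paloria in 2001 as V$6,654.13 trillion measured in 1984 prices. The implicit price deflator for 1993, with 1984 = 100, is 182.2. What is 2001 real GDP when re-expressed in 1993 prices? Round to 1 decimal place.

V$12,123.8 trillion

Real GDP in 1993 prices = Real GDP in 1984 prices × (P_1993/P_1984) = 6654.13 × 1.822 = 12123.82.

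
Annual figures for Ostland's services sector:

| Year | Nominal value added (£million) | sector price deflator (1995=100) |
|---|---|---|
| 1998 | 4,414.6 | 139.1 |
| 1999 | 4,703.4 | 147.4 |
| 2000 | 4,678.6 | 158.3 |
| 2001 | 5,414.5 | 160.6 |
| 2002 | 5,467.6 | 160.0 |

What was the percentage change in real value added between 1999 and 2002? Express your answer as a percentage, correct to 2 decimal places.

Real value added 1999 = 4703.4/1.474 = 3190.91.
Real value added 2002 = 5467.6/1.600 = 3417.25.
Change = 3417.25/3190.91 − 1 = 0.0709.

7.09%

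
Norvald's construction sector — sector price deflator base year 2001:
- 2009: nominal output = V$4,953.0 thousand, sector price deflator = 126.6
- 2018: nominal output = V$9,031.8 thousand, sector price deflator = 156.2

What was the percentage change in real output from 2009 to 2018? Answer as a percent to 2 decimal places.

Real output 2009 = 4953.0 / 1.266 = 3912.32.
Real output 2018 = 9031.8 / 1.562 = 5782.20.
Real growth = 5782.20 / 3912.32 − 1 = 0.4779.

47.79%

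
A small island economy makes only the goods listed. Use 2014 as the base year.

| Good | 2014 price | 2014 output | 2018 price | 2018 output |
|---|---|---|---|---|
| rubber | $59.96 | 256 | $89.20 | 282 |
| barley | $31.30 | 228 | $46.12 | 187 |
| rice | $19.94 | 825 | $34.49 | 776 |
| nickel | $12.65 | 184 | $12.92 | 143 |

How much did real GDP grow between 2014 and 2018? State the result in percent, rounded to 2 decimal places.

-2.96%

Real GDP 2014 = Nominal GDP 2014 = 59.96·256 + 31.30·228 + 19.94·825 + 12.65·184 = 41264.26.
Real GDP 2018 (at 2014 prices) = 59.96·282 + 31.30·187 + 19.94·776 + 12.65·143 = 40044.21.
Real growth = 40044.21/41264.26 − 1 = -0.0296.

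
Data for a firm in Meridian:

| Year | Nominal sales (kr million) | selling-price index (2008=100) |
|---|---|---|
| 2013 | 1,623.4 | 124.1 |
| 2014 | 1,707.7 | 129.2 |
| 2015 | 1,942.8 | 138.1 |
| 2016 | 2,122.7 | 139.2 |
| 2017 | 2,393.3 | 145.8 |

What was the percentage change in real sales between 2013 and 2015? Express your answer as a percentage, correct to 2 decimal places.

7.54%

Real sales 2013 = 1623.4/1.241 = 1308.14.
Real sales 2015 = 1942.8/1.381 = 1406.81.
Change = 1406.81/1308.14 − 1 = 0.0754.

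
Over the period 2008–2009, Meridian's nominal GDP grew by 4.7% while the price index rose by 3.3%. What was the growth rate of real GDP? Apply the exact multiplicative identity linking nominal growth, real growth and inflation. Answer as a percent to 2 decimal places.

(1 + g_nom) = (1 + g_real)(1 + π), so g_real = 1.0470 / 1.0330 − 1 = 0.01355.

1.36%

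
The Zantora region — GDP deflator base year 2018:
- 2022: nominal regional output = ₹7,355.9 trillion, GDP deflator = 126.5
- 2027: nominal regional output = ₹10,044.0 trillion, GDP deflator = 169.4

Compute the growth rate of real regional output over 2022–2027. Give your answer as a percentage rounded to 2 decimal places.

1.96%

Deflate each year: 2022 → 7355.9/1.265 = 5814.94; 2027 → 10044.0/1.694 = 5929.16.
So real regional output changed by 5929.16/5814.94 − 1 = 0.0196, i.e. 1.96%.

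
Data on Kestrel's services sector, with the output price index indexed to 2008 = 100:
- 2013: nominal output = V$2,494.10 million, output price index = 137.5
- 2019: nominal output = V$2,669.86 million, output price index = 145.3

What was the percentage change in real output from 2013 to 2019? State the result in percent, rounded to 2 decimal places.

Real output 2013 = 2494.10 / 1.375 = 1813.89.
Real output 2019 = 2669.86 / 1.453 = 1837.48.
Real growth = 1837.48 / 1813.89 − 1 = 0.0130.

1.30%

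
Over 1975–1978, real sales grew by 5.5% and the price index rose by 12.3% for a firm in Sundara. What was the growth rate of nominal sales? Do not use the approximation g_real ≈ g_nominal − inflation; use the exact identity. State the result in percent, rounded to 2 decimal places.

(1 + g_nom) = (1 + g_real)(1 + π) = 1.0550 × 1.1230 = 1.18477.

18.48%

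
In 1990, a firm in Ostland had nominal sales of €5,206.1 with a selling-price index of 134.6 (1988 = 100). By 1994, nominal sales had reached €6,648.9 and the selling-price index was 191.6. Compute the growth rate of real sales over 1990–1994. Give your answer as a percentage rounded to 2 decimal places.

Deflate each year: 1990 → 5206.1/1.346 = 3867.83; 1994 → 6648.9/1.916 = 3470.20.
So real sales changed by 3470.20/3867.83 − 1 = -0.1028, i.e. -10.28%.

-10.28%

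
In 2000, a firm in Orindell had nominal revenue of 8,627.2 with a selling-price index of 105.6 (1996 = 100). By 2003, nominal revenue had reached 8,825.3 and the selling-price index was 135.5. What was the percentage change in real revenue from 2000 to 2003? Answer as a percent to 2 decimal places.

Deflate each year: 2000 → 8627.2/1.056 = 8169.70; 2003 → 8825.3/1.355 = 6513.14.
So real revenue changed by 6513.14/8169.70 − 1 = -0.2028, i.e. -20.28%.

-20.28%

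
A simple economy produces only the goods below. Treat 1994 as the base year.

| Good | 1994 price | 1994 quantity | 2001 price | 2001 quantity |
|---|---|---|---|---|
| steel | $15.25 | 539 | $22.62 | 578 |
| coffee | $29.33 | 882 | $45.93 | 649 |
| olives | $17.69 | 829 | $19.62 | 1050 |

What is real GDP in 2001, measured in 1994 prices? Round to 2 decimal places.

Real GDP 2001 = Σ (p_1994 × q_2001) = 15.25·578 + 29.33·649 + 17.69·1050 = 46424.17.

$46424.17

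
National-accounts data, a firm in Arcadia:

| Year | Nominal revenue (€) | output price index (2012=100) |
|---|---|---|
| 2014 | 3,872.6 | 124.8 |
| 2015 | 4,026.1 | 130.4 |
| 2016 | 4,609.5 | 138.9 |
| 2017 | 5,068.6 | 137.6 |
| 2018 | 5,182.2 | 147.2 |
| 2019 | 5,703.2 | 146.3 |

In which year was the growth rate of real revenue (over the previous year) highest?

2015: real = 4026.1/1.304 = 3087.50; growth vs 2014 (3103.04) = -0.50%.
2016: real = 4609.5/1.389 = 3318.57; growth vs 2015 (3087.50) = 7.48%.
2017: real = 5068.6/1.376 = 3683.58; growth vs 2016 (3318.57) = 11.00%.
2018: real = 5182.2/1.472 = 3520.52; growth vs 2017 (3683.58) = -4.43%.
2019: real = 5703.2/1.463 = 3898.29; growth vs 2018 (3520.52) = 10.73%.

2017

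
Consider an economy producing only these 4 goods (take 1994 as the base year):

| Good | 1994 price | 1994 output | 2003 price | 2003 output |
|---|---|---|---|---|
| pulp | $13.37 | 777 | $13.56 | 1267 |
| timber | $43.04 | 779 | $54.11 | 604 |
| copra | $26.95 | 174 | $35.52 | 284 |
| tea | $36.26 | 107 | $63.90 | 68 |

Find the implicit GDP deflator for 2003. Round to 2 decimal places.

121.19

Nominal GDP 2003 = 13.56·1267 + 54.11·604 + 35.52·284 + 63.90·68 = 64295.84.
Real GDP 2003 (at 1994 prices) = 13.37·1267 + 43.04·604 + 26.95·284 + 36.26·68 = 53055.43.
Deflator = Nominal/Real × 100 = 64295.84/53055.43 × 100 = 121.186.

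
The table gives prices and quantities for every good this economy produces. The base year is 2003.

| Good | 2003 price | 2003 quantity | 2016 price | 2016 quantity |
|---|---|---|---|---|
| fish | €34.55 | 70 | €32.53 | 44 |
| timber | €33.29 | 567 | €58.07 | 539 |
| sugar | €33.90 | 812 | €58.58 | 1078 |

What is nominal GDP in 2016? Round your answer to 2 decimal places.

€95880.29

Nominal GDP 2016 = Σ (p_2016 × q_2016) = 32.53·44 + 58.07·539 + 58.58·1078 = 95880.29.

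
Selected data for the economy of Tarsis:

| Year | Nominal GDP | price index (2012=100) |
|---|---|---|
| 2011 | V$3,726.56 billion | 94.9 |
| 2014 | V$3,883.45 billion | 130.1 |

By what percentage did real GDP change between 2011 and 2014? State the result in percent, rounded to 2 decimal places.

-23.99%

Real GDP 2011 = 3726.56 / 0.949 = 3926.83.
Real GDP 2014 = 3883.45 / 1.301 = 2984.97.
Real growth = 2984.97 / 3926.83 − 1 = -0.2399.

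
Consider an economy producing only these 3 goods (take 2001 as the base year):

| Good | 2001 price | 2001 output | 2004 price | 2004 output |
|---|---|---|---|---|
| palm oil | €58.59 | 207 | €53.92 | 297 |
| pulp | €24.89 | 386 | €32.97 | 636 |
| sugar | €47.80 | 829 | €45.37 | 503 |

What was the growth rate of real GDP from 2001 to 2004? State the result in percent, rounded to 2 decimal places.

Real GDP 2001 = Nominal GDP 2001 = 58.59·207 + 24.89·386 + 47.80·829 = 61361.87.
Real GDP 2004 (at 2001 prices) = 58.59·297 + 24.89·636 + 47.80·503 = 57274.67.
Real growth = 57274.67/61361.87 − 1 = -0.0666.

-6.66%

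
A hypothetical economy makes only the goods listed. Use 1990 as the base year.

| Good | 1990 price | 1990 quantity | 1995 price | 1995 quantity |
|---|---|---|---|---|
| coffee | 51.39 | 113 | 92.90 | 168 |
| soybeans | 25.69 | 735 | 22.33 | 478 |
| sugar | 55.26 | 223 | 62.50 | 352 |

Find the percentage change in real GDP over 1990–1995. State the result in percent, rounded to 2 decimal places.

Real GDP 1990 = Nominal GDP 1990 = 51.39·113 + 25.69·735 + 55.26·223 = 37012.20.
Real GDP 1995 (at 1990 prices) = 51.39·168 + 25.69·478 + 55.26·352 = 40364.86.
Real growth = 40364.86/37012.20 − 1 = 0.0906.

9.06%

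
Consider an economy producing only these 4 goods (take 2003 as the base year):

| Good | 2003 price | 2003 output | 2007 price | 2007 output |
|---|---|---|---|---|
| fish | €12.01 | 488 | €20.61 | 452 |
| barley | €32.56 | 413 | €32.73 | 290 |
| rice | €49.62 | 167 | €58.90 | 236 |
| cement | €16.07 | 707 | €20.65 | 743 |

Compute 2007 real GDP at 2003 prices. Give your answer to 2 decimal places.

Real GDP 2007 = Σ (p_2003 × q_2007) = 12.01·452 + 32.56·290 + 49.62·236 + 16.07·743 = 38521.25.

€38521.25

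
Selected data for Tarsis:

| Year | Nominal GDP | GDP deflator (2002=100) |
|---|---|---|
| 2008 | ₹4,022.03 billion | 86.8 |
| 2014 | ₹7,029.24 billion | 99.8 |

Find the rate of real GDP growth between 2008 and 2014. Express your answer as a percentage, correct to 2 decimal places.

52.00%

Deflate each year: 2008 → 4022.03/0.868 = 4633.68; 2014 → 7029.24/0.998 = 7043.33.
So real GDP changed by 7043.33/4633.68 − 1 = 0.5200, i.e. 52.00%.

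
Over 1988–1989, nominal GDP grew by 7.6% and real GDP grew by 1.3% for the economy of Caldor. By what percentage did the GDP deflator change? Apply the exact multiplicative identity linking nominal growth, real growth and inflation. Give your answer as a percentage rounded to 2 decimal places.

(1 + g_nom) = (1 + g_real)(1 + π), so π = 1.0760 / 1.0130 − 1 = 0.06219.

6.22%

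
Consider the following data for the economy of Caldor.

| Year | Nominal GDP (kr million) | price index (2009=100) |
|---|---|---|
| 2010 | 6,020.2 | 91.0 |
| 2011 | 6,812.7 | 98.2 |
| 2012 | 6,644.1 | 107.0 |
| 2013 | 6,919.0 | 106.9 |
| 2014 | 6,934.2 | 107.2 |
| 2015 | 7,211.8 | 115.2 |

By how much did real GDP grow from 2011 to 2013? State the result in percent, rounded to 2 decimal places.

Real GDP 2011 = 6812.7/0.982 = 6937.58.
Real GDP 2013 = 6919.0/1.069 = 6472.40.
Change = 6472.40/6937.58 − 1 = -0.0671.

-6.71%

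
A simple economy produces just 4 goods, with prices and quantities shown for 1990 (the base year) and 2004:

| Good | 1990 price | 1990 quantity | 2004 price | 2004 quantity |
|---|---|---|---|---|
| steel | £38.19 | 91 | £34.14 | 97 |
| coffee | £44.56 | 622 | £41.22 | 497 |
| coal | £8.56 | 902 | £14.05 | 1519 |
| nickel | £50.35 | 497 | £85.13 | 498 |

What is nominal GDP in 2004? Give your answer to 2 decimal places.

Nominal GDP 2004 = Σ (p_2004 × q_2004) = 34.14·97 + 41.22·497 + 14.05·1519 + 85.13·498 = 87534.61.

£87534.61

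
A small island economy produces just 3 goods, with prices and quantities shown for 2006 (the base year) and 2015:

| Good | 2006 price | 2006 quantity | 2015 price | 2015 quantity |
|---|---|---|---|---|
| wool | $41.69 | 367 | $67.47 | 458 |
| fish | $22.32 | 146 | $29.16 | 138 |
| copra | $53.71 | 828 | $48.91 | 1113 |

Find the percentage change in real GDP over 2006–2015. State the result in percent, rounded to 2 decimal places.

30.02%

Real GDP 2006 = Nominal GDP 2006 = 41.69·367 + 22.32·146 + 53.71·828 = 63030.83.
Real GDP 2015 (at 2006 prices) = 41.69·458 + 22.32·138 + 53.71·1113 = 81953.41.
Real growth = 81953.41/63030.83 − 1 = 0.3002.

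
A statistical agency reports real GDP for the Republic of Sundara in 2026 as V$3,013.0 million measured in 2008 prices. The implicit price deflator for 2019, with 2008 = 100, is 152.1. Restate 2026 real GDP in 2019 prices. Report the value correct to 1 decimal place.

V$4,582.8 million

Real GDP in 2019 prices = Real GDP in 2008 prices × (P_2019/P_2008) = 3013.0 × 1.521 = 4582.77.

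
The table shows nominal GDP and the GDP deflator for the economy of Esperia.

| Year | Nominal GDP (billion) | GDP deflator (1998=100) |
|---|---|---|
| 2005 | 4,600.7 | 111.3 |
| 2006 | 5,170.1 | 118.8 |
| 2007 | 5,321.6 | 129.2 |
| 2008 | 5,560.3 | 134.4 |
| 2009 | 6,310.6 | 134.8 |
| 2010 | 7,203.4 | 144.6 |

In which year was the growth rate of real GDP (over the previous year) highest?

2006: real = 5170.1/1.188 = 4351.94; growth vs 2005 (4133.60) = 5.28%.
2007: real = 5321.6/1.292 = 4118.89; growth vs 2006 (4351.94) = -5.36%.
2008: real = 5560.3/1.344 = 4137.13; growth vs 2007 (4118.89) = 0.44%.
2009: real = 6310.6/1.348 = 4681.45; growth vs 2008 (4137.13) = 13.16%.
2010: real = 7203.4/1.446 = 4981.60; growth vs 2009 (4681.45) = 6.41%.

2009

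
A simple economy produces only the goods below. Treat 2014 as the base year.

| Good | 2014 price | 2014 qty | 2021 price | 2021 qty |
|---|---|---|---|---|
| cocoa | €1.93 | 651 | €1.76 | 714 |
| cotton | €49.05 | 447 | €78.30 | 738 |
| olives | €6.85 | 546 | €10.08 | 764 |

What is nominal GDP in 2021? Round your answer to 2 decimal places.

Nominal GDP 2021 = Σ (p_2021 × q_2021) = 1.76·714 + 78.30·738 + 10.08·764 = 66743.16.

€66743.16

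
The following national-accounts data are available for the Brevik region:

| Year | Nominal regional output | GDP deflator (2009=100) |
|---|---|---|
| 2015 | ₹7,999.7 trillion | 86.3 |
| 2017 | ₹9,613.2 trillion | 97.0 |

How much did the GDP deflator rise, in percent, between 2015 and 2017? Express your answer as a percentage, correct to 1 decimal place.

Price-level change = 97.0 / 86.3 − 1 = 0.1240.

12.4%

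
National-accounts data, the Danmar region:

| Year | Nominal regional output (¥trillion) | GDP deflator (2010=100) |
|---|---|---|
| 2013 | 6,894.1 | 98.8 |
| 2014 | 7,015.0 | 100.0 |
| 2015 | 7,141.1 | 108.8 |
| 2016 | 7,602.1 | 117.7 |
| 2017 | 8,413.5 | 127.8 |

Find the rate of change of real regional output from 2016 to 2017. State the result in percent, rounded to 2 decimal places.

Real regional output 2016 = 7602.1/1.177 = 6458.88.
Real regional output 2017 = 8413.5/1.278 = 6583.33.
Change = 6583.33/6458.88 − 1 = 0.0193.

1.93%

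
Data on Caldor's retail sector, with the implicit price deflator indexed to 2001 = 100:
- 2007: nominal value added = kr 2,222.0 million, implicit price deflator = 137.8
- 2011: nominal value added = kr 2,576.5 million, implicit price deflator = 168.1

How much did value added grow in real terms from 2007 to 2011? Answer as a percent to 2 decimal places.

-4.95%

Deflate each year: 2007 → 2222.0/1.378 = 1612.48; 2011 → 2576.5/1.681 = 1532.72.
So real value added changed by 1532.72/1612.48 − 1 = -0.0495, i.e. -4.95%.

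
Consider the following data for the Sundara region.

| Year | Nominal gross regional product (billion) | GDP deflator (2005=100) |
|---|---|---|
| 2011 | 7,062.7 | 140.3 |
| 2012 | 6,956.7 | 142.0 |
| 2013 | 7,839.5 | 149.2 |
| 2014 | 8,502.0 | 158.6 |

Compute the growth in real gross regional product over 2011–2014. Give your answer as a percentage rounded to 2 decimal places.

Real gross regional product 2011 = 7062.7/1.403 = 5034.00.
Real gross regional product 2014 = 8502.0/1.586 = 5360.66.
Change = 5360.66/5034.00 − 1 = 0.0649.

6.49%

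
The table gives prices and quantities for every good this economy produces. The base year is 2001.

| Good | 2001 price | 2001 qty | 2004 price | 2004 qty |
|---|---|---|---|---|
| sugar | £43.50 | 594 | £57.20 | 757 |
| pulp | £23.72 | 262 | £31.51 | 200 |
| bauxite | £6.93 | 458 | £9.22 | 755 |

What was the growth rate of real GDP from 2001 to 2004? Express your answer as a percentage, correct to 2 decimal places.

21.80%

Real GDP 2001 = Nominal GDP 2001 = 43.50·594 + 23.72·262 + 6.93·458 = 35227.58.
Real GDP 2004 (at 2001 prices) = 43.50·757 + 23.72·200 + 6.93·755 = 42905.65.
Real growth = 42905.65/35227.58 − 1 = 0.2180.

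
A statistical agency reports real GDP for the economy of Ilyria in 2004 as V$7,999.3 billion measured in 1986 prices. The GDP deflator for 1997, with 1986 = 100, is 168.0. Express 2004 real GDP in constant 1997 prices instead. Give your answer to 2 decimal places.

V$13,438.82 billion

Real GDP in 1997 prices = Real GDP in 1986 prices × (P_1997/P_1986) = 7999.3 × 1.680 = 13438.82.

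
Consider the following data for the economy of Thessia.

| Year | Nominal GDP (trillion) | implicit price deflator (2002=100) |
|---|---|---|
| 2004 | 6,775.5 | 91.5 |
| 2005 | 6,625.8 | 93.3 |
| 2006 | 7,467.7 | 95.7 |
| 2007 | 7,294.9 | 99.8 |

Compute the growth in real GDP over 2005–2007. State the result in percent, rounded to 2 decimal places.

Real GDP 2005 = 6625.8/0.933 = 7101.61.
Real GDP 2007 = 7294.9/0.998 = 7309.52.
Change = 7309.52/7101.61 − 1 = 0.0293.

2.93%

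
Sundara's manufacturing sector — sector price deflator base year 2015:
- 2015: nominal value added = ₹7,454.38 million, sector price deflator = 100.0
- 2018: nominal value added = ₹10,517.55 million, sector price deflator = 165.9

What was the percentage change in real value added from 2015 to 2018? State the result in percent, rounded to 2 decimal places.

-14.95%

Deflate each year: 2015 → 7454.38/1.000 = 7454.38; 2018 → 10517.55/1.659 = 6339.69.
So real value added changed by 6339.69/7454.38 − 1 = -0.1495, i.e. -14.95%.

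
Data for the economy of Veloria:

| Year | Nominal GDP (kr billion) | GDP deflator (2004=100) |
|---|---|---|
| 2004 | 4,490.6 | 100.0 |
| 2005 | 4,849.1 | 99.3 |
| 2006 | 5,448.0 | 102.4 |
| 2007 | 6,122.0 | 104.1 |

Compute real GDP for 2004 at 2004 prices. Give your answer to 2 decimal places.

Real GDP 2004 = 4490.6 / 1.000 = 4490.60.

kr 4,490.60 billion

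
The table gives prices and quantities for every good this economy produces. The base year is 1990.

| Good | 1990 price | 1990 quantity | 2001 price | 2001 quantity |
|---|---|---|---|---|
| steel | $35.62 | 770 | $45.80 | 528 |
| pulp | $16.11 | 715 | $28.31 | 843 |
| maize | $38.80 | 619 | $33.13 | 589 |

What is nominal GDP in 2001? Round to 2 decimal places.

Nominal GDP 2001 = Σ (p_2001 × q_2001) = 45.80·528 + 28.31·843 + 33.13·589 = 67561.30.

$67561.30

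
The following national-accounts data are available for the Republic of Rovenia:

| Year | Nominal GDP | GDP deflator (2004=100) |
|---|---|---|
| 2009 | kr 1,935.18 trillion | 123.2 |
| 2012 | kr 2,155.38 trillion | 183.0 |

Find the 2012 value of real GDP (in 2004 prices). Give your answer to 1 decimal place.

kr 1,177.8 trillion

Real GDP = Nominal / (GDP deflator/100) = 2155.38 / 1.830 = 1177.80.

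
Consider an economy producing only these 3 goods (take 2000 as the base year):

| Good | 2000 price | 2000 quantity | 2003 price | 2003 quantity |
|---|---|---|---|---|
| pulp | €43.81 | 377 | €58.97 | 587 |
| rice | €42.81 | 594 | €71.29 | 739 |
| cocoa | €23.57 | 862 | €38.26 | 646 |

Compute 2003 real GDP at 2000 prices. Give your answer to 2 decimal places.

Real GDP 2003 = Σ (p_2000 × q_2003) = 43.81·587 + 42.81·739 + 23.57·646 = 72579.28.

€72579.28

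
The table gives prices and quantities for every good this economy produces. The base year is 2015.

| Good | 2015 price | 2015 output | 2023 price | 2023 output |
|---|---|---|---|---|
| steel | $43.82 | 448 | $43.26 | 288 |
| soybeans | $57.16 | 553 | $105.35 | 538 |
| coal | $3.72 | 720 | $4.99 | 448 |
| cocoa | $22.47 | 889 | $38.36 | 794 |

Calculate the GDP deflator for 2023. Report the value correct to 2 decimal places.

Nominal GDP 2023 = 43.26·288 + 105.35·538 + 4.99·448 + 38.36·794 = 101830.54.
Real GDP 2023 (at 2015 prices) = 43.82·288 + 57.16·538 + 3.72·448 + 22.47·794 = 62879.98.
Deflator = Nominal/Real × 100 = 101830.54/62879.98 × 100 = 161.944.

161.94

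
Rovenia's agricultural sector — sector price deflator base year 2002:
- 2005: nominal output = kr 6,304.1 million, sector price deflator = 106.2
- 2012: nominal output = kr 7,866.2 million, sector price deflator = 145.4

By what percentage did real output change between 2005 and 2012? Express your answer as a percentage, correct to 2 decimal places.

Deflate each year: 2005 → 6304.1/1.062 = 5936.06; 2012 → 7866.2/1.454 = 5410.04.
So real output changed by 5410.04/5936.06 − 1 = -0.0886, i.e. -8.86%.

-8.86%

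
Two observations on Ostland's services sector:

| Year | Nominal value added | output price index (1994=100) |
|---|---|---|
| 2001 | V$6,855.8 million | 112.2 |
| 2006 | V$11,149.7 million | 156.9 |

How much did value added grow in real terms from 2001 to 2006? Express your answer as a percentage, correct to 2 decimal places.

Deflate each year: 2001 → 6855.8/1.122 = 6110.34; 2006 → 11149.7/1.569 = 7106.25.
So real value added changed by 7106.25/6110.34 − 1 = 0.1630, i.e. 16.30%.

16.30%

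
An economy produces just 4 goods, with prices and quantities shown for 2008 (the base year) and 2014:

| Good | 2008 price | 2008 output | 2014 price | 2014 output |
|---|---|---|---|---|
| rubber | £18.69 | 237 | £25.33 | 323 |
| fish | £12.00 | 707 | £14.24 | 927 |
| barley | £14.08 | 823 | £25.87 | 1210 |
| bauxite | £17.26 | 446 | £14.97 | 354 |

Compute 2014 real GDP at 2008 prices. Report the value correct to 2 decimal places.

£40307.71

Real GDP 2014 = Σ (p_2008 × q_2014) = 18.69·323 + 12.00·927 + 14.08·1210 + 17.26·354 = 40307.71.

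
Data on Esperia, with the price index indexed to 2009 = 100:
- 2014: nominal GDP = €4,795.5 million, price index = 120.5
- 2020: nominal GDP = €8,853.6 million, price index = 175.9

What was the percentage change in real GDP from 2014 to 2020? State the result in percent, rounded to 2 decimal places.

26.48%

Deflate each year: 2014 → 4795.5/1.205 = 3979.67; 2020 → 8853.6/1.759 = 5033.31.
So real GDP changed by 5033.31/3979.67 − 1 = 0.2648, i.e. 26.48%.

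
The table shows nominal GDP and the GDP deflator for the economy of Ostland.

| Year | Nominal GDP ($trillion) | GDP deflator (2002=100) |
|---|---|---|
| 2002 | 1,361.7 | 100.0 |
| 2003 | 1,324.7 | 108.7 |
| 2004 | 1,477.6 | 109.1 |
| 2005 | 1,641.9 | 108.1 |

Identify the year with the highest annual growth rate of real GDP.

2005

2003: real = 1324.7/1.087 = 1218.68; growth vs 2002 (1361.70) = -10.50%.
2004: real = 1477.6/1.091 = 1354.35; growth vs 2003 (1218.68) = 11.13%.
2005: real = 1641.9/1.081 = 1518.87; growth vs 2004 (1354.35) = 12.15%.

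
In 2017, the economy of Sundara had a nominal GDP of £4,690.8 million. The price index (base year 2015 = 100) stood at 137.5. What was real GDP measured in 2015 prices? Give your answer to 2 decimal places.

£3,411.49 million

Real GDP = Nominal / (price index/100) = 4690.8 / 1.375 = 3411.49.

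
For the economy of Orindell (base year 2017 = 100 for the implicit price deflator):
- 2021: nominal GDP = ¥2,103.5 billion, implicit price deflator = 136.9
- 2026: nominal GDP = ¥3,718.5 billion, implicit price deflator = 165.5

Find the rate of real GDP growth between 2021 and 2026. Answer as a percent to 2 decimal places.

46.23%

Real GDP 2021 = 2103.5 / 1.369 = 1536.52.
Real GDP 2026 = 3718.5 / 1.655 = 2246.83.
Real growth = 2246.83 / 1536.52 − 1 = 0.4623.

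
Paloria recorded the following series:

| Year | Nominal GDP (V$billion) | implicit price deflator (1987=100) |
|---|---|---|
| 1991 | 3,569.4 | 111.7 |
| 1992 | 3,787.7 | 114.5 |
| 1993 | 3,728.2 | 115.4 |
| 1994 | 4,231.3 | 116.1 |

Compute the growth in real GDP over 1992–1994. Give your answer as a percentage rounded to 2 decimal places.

10.17%

Real GDP 1992 = 3787.7/1.145 = 3308.03.
Real GDP 1994 = 4231.3/1.161 = 3644.53.
Change = 3644.53/3308.03 − 1 = 0.1017.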